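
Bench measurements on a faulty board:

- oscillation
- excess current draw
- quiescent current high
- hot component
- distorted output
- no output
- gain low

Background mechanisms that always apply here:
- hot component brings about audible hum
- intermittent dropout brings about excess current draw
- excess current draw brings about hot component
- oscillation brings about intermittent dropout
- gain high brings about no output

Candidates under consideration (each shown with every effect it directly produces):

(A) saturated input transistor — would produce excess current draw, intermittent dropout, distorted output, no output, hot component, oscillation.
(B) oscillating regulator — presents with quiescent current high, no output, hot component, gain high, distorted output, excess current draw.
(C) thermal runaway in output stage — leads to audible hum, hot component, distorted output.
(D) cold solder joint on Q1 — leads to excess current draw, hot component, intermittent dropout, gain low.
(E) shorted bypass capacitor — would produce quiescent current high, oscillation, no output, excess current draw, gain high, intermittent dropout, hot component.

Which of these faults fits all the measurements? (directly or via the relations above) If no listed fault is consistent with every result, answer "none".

none

Testing each hypothesis:
(A) saturated input transistor — does not account for quiescent current high, gain low
(B) oscillating regulator — oscillation ✗; excess current draw ✓; quiescent current high ✓; hot component ✓; distorted output ✓; no output ✓; gain low ✗
(C) thermal runaway in output stage — does not account for oscillation, excess current draw, quiescent current high, no output, gain low
(D) cold solder joint on Q1 — does not account for oscillation, quiescent current high, distorted output, no output
(E) shorted bypass capacitor — oscillation ✓; excess current draw ✓; quiescent current high ✓; hot component ✓; distorted output ✗; no output ✓; gain low ✗
No candidate is consistent with all observations.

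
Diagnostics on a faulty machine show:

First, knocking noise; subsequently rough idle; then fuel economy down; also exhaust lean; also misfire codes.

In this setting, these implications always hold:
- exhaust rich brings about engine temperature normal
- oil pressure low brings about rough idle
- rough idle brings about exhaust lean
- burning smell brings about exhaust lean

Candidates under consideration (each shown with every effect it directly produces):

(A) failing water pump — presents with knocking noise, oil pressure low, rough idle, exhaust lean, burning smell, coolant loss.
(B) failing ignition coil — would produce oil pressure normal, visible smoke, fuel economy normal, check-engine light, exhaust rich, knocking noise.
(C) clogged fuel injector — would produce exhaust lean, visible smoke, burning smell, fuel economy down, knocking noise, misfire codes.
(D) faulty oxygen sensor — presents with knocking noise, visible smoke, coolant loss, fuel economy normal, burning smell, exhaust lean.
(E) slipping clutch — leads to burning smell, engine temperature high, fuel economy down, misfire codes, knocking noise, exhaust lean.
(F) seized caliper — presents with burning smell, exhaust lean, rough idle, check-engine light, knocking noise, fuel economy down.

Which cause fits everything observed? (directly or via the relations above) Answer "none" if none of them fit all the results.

none

Testing each hypothesis:
(A) failing water pump — knocking noise +; rough idle +; fuel economy down -; exhaust lean +; misfire codes -
(B) failing ignition coil — knocking noise +; rough idle -; fuel economy down -; exhaust lean -; misfire codes -
(C) clogged fuel injector — knocking noise +; rough idle -; fuel economy down +; exhaust lean +; misfire codes +
(D) faulty oxygen sensor — knocking noise +; rough idle -; fuel economy down -; exhaust lean +; misfire codes -
(E) slipping clutch — does not account for rough idle
(F) seized caliper — knocking noise +; rough idle +; fuel economy down +; exhaust lean +; misfire codes -
No candidate is consistent with all observations.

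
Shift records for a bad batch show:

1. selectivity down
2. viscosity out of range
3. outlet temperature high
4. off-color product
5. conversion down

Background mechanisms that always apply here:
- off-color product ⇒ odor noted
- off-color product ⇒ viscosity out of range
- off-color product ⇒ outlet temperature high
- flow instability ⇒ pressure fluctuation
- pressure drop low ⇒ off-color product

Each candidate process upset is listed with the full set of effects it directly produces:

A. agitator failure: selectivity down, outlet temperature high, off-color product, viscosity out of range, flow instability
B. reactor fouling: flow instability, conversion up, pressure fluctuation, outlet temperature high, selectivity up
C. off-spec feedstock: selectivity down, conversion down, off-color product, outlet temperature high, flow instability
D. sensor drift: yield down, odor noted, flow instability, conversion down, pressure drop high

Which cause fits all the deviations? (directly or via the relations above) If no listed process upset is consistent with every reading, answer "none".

Checking each candidate against the observations:
(A) agitator failure — does not account for conversion down
(B) reactor fouling — selectivity down ✗; viscosity out of range ✗; outlet temperature high ✓; off-color product ✗; conversion down ✗
(C) off-spec feedstock — accounts for every observation (viscosity out of range by off-color product → viscosity out of range)
(D) sensor drift — does not account for selectivity down, viscosity out of range, outlet temperature high, off-color product
(C) is the only candidate with no mismatches.

C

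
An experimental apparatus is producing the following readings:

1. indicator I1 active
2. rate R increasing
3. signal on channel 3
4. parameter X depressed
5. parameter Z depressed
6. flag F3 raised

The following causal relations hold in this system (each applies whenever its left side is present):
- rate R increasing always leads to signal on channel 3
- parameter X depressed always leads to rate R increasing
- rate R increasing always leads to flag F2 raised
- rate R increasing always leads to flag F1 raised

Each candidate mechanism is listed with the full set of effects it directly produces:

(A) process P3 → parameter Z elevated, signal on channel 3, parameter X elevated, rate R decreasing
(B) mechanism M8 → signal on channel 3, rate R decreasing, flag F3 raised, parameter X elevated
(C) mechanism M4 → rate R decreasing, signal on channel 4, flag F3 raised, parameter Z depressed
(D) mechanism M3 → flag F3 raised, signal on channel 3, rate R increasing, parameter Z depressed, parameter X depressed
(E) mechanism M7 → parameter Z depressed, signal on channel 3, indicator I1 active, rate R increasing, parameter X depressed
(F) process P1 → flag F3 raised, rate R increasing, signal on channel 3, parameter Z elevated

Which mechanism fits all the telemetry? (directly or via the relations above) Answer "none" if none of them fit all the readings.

none

Testing each hypothesis:
(A) process P3 — fails on indicator I1 active, rate R increasing, parameter X depressed, parameter Z depressed, flag F3 raised (predicts rate R decreasing, not rate R increasing; predicts parameter X elevated, not parameter X depressed; predicts parameter Z elevated, not parameter Z depressed)
(B) mechanism M8 — fails on indicator I1 active, rate R increasing, parameter X depressed, parameter Z depressed (predicts rate R decreasing, not rate R increasing; predicts parameter X elevated, not parameter X depressed)
(C) mechanism M4 — indicator I1 active miss; rate R increasing miss; signal on channel 3 miss; parameter X depressed miss; parameter Z depressed match; flag F3 raised match
(D) mechanism M3 — does not account for indicator I1 active
(E) mechanism M7 — indicator I1 active match; rate R increasing match; signal on channel 3 match; parameter X depressed match; parameter Z depressed match; flag F3 raised miss
(F) process P1 — fails on indicator I1 active, parameter X depressed, parameter Z depressed (predicts parameter Z elevated, not parameter Z depressed)
Every candidate fails on at least one observation.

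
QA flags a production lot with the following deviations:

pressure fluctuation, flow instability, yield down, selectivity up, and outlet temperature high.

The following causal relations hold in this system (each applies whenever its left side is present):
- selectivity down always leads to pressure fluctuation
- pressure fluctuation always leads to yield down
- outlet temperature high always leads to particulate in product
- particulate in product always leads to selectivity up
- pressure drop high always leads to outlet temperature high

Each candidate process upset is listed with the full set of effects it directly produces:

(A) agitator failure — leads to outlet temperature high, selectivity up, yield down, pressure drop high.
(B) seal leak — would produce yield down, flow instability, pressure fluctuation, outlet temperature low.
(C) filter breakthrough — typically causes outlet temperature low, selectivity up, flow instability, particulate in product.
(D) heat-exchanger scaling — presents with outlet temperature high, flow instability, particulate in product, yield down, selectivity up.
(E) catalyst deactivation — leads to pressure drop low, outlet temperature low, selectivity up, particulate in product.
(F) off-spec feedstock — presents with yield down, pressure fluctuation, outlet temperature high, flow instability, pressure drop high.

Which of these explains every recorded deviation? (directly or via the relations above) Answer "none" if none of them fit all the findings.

F

Checking each candidate against the observations:
(A) agitator failure — does not account for pressure fluctuation, flow instability
(B) seal leak — fails on selectivity up, outlet temperature high (predicts outlet temperature low, not outlet temperature high)
(C) filter breakthrough — pressure fluctuation ✗; flow instability ✓; yield down ✗; selectivity up ✓; outlet temperature high ✗
(D) heat-exchanger scaling — pressure fluctuation ✗; flow instability ✓; yield down ✓; selectivity up ✓; outlet temperature high ✓
(E) catalyst deactivation — fails on pressure fluctuation, flow instability, yield down, outlet temperature high (predicts outlet temperature low, not outlet temperature high)
(F) off-spec feedstock — pressure fluctuation ✓; flow instability ✓; yield down ✓; selectivity up ✓ (through outlet temperature high → particulate in product → selectivity up); outlet temperature high ✓
(F) alone accounts for all the evidence.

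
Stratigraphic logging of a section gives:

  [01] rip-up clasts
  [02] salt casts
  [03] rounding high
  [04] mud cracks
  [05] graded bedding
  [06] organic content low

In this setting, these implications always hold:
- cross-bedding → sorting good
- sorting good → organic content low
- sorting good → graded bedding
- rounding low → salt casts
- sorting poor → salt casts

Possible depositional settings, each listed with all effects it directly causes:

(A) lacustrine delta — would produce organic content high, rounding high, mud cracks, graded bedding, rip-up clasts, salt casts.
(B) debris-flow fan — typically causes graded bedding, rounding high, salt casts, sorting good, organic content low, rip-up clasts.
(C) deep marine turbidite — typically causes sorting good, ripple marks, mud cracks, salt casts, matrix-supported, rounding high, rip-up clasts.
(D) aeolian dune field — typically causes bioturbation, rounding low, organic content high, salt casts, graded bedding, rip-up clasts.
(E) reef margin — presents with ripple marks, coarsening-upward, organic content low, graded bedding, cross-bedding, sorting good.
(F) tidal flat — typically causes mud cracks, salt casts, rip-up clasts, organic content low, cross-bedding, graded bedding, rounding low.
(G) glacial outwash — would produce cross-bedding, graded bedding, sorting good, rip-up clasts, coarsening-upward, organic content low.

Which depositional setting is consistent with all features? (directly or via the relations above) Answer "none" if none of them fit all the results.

C

For each candidate, compare predicted effects to what was observed:
(A) lacustrine delta — rip-up clasts +; salt casts +; rounding high +; mud cracks +; graded bedding +; organic content low -
(B) debris-flow fan — does not account for mud cracks
(C) deep marine turbidite — accounts for every observation (graded bedding by sorting good → graded bedding)
(D) aeolian dune field — rip-up clasts +; salt casts +; rounding high -; mud cracks -; graded bedding +; organic content low -
(E) reef margin — rip-up clasts -; salt casts -; rounding high -; mud cracks -; graded bedding +; organic content low +
(F) tidal flat — fails on rounding high (predicts rounding low, not rounding high)
(G) glacial outwash — rip-up clasts +; salt casts -; rounding high -; mud cracks -; graded bedding +; organic content low +
(C) is the only candidate with no mismatches.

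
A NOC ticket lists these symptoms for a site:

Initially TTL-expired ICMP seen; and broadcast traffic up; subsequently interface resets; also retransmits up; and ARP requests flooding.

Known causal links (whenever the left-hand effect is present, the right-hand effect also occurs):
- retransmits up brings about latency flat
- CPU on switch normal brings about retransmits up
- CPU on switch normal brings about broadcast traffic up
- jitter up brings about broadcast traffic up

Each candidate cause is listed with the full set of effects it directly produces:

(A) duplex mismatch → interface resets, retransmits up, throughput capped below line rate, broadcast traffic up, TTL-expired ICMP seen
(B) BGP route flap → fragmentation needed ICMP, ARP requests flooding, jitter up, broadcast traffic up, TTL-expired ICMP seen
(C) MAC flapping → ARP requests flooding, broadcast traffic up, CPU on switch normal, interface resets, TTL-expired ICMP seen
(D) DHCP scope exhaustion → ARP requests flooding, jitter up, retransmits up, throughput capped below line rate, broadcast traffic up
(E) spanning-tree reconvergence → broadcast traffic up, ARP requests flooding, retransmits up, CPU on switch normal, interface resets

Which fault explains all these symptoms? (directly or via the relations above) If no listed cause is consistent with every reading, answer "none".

For each candidate, compare predicted effects to what was observed:
(A) duplex mismatch — does not account for ARP requests flooding
(B) BGP route flap — TTL-expired ICMP seen ✓; broadcast traffic up ✓; interface resets ✗; retransmits up ✗; ARP requests flooding ✓
(C) MAC flapping — accounts for every observation (retransmits up by CPU on switch normal → retransmits up)
(D) DHCP scope exhaustion — TTL-expired ICMP seen ✗; broadcast traffic up ✓; interface resets ✗; retransmits up ✓; ARP requests flooding ✓
(E) spanning-tree reconvergence — TTL-expired ICMP seen ✗; broadcast traffic up ✓; interface resets ✓; retransmits up ✓; ARP requests flooding ✓
(C) is the only candidate with no mismatches.

C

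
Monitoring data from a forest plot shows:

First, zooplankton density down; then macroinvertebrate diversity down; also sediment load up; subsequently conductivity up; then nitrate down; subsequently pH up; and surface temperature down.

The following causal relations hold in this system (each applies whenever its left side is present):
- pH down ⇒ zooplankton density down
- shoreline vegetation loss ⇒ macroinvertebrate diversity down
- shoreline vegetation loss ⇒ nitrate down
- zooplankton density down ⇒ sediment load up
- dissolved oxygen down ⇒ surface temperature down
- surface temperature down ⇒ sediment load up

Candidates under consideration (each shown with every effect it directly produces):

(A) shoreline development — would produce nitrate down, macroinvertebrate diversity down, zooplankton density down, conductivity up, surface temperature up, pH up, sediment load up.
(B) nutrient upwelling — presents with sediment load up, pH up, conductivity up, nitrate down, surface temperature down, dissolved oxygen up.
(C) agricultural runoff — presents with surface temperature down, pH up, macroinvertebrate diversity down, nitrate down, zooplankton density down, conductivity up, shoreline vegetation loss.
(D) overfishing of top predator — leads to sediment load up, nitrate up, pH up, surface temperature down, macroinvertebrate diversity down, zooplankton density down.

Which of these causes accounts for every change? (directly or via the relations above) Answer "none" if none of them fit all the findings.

Testing each hypothesis:
(A) shoreline development — zooplankton density down +; macroinvertebrate diversity down +; sediment load up +; conductivity up +; nitrate down +; pH up +; surface temperature down -
(B) nutrient upwelling — zooplankton density down -; macroinvertebrate diversity down -; sediment load up +; conductivity up +; nitrate down +; pH up +; surface temperature down +
(C) agricultural runoff — zooplankton density down +; macroinvertebrate diversity down +; sediment load up + (via surface temperature down → sediment load up); conductivity up +; nitrate down +; pH up +; surface temperature down +
(D) overfishing of top predator — zooplankton density down +; macroinvertebrate diversity down +; sediment load up +; conductivity up -; nitrate down -; pH up +; surface temperature down +
Only (C) is consistent with every observation.

C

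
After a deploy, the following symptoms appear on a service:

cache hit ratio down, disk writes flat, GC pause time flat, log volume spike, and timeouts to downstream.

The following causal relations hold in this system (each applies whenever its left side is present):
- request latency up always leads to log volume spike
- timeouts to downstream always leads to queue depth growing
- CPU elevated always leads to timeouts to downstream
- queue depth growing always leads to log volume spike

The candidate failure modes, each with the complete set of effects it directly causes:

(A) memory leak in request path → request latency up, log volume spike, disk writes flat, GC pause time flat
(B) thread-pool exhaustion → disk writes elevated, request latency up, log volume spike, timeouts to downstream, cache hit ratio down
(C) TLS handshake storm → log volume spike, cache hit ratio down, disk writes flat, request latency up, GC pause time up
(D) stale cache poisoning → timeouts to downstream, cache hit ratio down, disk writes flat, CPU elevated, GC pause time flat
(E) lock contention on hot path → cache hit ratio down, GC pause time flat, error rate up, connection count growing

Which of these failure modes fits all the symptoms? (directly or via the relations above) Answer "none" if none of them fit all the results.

D

Testing each hypothesis:
(A) memory leak in request path — cache hit ratio down -; disk writes flat +; GC pause time flat +; log volume spike +; timeouts to downstream -
(B) thread-pool exhaustion — cache hit ratio down +; disk writes flat -; GC pause time flat -; log volume spike +; timeouts to downstream +
(C) TLS handshake storm — cache hit ratio down +; disk writes flat +; GC pause time flat -; log volume spike +; timeouts to downstream -
(D) stale cache poisoning — cache hit ratio down +; disk writes flat +; GC pause time flat +; log volume spike + (through timeouts to downstream → queue depth growing → log volume spike); timeouts to downstream +
(E) lock contention on hot path — cache hit ratio down +; disk writes flat -; GC pause time flat +; log volume spike -; timeouts to downstream -
Only (D) is consistent with every observation.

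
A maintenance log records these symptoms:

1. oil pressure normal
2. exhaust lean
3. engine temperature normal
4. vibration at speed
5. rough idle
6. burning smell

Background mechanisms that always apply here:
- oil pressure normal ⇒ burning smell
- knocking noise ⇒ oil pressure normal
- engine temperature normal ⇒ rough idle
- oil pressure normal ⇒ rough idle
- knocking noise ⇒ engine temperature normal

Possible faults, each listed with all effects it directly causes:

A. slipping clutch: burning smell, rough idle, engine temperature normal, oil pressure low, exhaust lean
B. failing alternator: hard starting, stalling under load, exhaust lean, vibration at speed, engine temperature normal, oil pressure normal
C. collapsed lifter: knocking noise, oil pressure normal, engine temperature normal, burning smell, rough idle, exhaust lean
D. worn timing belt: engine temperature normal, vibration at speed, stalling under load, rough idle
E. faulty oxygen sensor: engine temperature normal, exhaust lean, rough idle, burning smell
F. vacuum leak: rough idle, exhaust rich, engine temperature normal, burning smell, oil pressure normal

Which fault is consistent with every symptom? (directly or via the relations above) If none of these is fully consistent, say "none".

For each candidate, compare predicted effects to what was observed:
(A) slipping clutch — oil pressure normal ✗; exhaust lean ✓; engine temperature normal ✓; vibration at speed ✗; rough idle ✓; burning smell ✓
(B) failing alternator — accounts for every observation (rough idle through oil pressure normal → rough idle)
(C) collapsed lifter — does not account for vibration at speed
(D) worn timing belt — oil pressure normal ✗; exhaust lean ✗; engine temperature normal ✓; vibration at speed ✓; rough idle ✓; burning smell ✗
(E) faulty oxygen sensor — oil pressure normal ✗; exhaust lean ✓; engine temperature normal ✓; vibration at speed ✗; rough idle ✓; burning smell ✓
(F) vacuum leak — fails on exhaust lean, vibration at speed (predicts exhaust rich, not exhaust lean)
Only (B) is consistent with every observation.

B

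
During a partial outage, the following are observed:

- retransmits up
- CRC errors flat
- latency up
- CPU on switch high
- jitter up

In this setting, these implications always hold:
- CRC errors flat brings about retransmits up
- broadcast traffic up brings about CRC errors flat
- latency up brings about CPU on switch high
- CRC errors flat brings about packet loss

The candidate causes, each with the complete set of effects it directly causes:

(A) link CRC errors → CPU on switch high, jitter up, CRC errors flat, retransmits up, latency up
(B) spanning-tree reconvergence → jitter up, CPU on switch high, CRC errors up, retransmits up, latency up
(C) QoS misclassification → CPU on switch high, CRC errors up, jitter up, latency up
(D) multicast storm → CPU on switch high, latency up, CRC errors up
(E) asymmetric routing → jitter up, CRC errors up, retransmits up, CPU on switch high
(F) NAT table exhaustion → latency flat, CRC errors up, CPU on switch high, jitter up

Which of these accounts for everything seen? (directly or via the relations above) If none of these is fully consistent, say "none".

A

For each candidate, compare predicted effects to what was observed:
(A) link CRC errors — retransmits up yes; CRC errors flat yes; latency up yes; CPU on switch high yes; jitter up yes
(B) spanning-tree reconvergence — fails on CRC errors flat (predicts CRC errors up, not CRC errors flat)
(C) QoS misclassification — retransmits up NO; CRC errors flat NO; latency up yes; CPU on switch high yes; jitter up yes
(D) multicast storm — retransmits up NO; CRC errors flat NO; latency up yes; CPU on switch high yes; jitter up NO
(E) asymmetric routing — retransmits up yes; CRC errors flat NO; latency up NO; CPU on switch high yes; jitter up yes
(F) NAT table exhaustion — fails on retransmits up, CRC errors flat, latency up (predicts CRC errors up, not CRC errors flat; predicts latency flat, not latency up)
(A) is the only candidate with no mismatches.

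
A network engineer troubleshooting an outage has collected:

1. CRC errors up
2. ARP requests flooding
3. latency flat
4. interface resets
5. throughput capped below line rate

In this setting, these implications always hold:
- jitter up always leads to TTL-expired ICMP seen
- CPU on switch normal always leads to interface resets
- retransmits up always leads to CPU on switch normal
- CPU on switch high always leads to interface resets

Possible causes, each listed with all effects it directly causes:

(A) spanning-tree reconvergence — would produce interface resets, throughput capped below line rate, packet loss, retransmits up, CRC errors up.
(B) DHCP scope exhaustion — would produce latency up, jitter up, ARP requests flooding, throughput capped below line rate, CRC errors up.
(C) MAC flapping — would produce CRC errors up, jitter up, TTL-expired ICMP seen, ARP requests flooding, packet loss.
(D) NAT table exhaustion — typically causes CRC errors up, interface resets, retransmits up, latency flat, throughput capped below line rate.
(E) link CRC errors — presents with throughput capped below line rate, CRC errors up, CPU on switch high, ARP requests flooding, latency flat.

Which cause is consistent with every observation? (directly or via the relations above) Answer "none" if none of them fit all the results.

Checking each candidate against the observations:
(A) spanning-tree reconvergence — CRC errors up yes; ARP requests flooding NO; latency flat NO; interface resets yes; throughput capped below line rate yes
(B) DHCP scope exhaustion — CRC errors up yes; ARP requests flooding yes; latency flat NO; interface resets NO; throughput capped below line rate yes
(C) MAC flapping — CRC errors up yes; ARP requests flooding yes; latency flat NO; interface resets NO; throughput capped below line rate NO
(D) NAT table exhaustion — CRC errors up yes; ARP requests flooding NO; latency flat yes; interface resets yes; throughput capped below line rate yes
(E) link CRC errors — accounts for every observation (interface resets via CPU on switch high → interface resets)
(E) alone accounts for all the evidence.

E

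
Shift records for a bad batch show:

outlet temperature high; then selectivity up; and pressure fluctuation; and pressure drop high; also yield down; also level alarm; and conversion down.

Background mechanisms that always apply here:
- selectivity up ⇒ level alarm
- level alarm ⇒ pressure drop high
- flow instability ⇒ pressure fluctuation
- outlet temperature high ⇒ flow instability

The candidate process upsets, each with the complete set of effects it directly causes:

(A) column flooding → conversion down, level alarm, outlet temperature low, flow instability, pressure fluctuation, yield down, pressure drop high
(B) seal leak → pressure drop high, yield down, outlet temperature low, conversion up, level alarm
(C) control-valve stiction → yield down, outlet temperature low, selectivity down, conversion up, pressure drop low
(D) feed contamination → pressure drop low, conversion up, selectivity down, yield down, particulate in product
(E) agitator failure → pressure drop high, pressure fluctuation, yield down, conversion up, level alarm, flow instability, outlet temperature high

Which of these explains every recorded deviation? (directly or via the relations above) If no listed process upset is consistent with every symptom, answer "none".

Per-candidate check:
(A) column flooding — fails on outlet temperature high, selectivity up (predicts outlet temperature low, not outlet temperature high)
(B) seal leak — fails on outlet temperature high, selectivity up, pressure fluctuation, conversion down (predicts outlet temperature low, not outlet temperature high; predicts conversion up, not conversion down)
(C) control-valve stiction — fails on outlet temperature high, selectivity up, pressure fluctuation, pressure drop high, level alarm, conversion down (predicts outlet temperature low, not outlet temperature high; predicts selectivity down, not selectivity up; predicts pressure drop low, not pressure drop high; predicts conversion up, not conversion down)
(D) feed contamination — fails on outlet temperature high, selectivity up, pressure fluctuation, pressure drop high, level alarm, conversion down (predicts selectivity down, not selectivity up; predicts pressure drop low, not pressure drop high; predicts conversion up, not conversion down)
(E) agitator failure — outlet temperature high yes; selectivity up NO; pressure fluctuation yes; pressure drop high yes; yield down yes; level alarm yes; conversion down NO
None of the listed candidates fits everything.

none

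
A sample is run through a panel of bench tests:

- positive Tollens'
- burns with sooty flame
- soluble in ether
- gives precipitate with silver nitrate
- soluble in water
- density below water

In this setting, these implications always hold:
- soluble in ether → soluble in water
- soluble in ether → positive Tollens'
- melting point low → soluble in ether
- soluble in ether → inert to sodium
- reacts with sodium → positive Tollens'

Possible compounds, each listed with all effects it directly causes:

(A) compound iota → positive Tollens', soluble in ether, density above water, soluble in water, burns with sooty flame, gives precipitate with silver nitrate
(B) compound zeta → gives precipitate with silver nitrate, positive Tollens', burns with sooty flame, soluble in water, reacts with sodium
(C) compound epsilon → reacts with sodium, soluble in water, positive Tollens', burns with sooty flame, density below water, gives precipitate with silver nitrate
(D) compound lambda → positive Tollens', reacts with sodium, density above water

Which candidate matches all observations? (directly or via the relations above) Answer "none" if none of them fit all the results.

Per-candidate check:
(A) compound iota — fails on density below water (predicts density above water, not density below water)
(B) compound zeta — does not account for soluble in ether, density below water
(C) compound epsilon — does not account for soluble in ether
(D) compound lambda — fails on burns with sooty flame, soluble in ether, gives precipitate with silver nitrate, soluble in water, density below water (predicts density above water, not density below water)
None of the listed candidates fits everything.

none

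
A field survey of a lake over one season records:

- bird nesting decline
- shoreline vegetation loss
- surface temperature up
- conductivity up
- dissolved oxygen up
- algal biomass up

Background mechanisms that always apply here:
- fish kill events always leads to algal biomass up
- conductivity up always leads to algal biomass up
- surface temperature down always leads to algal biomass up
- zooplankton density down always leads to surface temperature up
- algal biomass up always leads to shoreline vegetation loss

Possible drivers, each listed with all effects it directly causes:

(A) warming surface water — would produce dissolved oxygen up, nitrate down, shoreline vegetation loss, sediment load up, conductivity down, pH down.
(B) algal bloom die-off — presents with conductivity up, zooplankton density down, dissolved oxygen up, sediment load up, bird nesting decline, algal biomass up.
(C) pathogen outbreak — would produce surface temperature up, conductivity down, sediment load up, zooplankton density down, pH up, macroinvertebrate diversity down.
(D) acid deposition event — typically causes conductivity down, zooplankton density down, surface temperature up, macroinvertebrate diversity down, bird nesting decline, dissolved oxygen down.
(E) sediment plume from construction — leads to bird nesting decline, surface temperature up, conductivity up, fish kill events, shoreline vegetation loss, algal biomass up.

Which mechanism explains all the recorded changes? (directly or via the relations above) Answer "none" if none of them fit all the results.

B

Testing each hypothesis:
(A) warming surface water — bird nesting decline -; shoreline vegetation loss +; surface temperature up -; conductivity up -; dissolved oxygen up +; algal biomass up -
(B) algal bloom die-off — bird nesting decline +; shoreline vegetation loss + (via algal biomass up → shoreline vegetation loss); surface temperature up + (via zooplankton density down → surface temperature up); conductivity up +; dissolved oxygen up +; algal biomass up +
(C) pathogen outbreak — fails on bird nesting decline, shoreline vegetation loss, conductivity up, dissolved oxygen up, algal biomass up (predicts conductivity down, not conductivity up)
(D) acid deposition event — bird nesting decline +; shoreline vegetation loss -; surface temperature up +; conductivity up -; dissolved oxygen up -; algal biomass up -
(E) sediment plume from construction — does not account for dissolved oxygen up
(B) is the only candidate with no mismatches.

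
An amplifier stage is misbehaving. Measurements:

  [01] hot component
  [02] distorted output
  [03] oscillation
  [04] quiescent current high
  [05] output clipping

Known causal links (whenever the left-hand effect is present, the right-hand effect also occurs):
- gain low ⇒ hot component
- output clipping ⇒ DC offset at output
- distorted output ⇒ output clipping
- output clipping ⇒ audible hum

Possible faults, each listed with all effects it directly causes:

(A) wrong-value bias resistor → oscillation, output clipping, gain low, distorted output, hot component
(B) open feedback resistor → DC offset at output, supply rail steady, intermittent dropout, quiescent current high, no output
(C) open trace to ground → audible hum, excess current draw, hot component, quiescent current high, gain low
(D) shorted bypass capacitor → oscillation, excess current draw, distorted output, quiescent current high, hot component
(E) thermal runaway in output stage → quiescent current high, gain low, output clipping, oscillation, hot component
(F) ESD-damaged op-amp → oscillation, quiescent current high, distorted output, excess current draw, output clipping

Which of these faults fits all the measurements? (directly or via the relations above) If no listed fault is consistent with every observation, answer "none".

D

Testing each hypothesis:
(A) wrong-value bias resistor — hot component +; distorted output +; oscillation +; quiescent current high -; output clipping +
(B) open feedback resistor — hot component -; distorted output -; oscillation -; quiescent current high +; output clipping -
(C) open trace to ground — hot component +; distorted output -; oscillation -; quiescent current high +; output clipping -
(D) shorted bypass capacitor — accounts for every observation (output clipping via distorted output → output clipping)
(E) thermal runaway in output stage — does not account for distorted output
(F) ESD-damaged op-amp — does not account for hot component
(D) alone accounts for all the evidence.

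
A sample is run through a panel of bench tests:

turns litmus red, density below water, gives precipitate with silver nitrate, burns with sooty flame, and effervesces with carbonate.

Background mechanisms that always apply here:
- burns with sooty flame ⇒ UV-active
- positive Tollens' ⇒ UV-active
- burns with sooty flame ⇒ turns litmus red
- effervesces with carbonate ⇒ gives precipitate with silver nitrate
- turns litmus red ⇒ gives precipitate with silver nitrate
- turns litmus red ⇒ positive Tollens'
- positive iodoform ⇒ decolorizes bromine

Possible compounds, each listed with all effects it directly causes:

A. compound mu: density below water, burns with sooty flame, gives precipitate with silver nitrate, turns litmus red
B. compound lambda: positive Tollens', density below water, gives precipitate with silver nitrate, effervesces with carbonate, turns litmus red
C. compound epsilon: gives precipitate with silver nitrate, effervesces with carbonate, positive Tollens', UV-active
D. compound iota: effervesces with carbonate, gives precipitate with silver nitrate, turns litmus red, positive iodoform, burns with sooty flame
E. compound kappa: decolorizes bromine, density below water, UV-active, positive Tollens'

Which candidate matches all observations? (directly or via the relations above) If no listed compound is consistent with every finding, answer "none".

Per-candidate check:
(A) compound mu — turns litmus red match; density below water match; gives precipitate with silver nitrate match; burns with sooty flame match; effervesces with carbonate miss
(B) compound lambda — does not account for burns with sooty flame
(C) compound epsilon — turns litmus red miss; density below water miss; gives precipitate with silver nitrate match; burns with sooty flame miss; effervesces with carbonate match
(D) compound iota — turns litmus red match; density below water miss; gives precipitate with silver nitrate match; burns with sooty flame match; effervesces with carbonate match
(E) compound kappa — turns litmus red miss; density below water match; gives precipitate with silver nitrate miss; burns with sooty flame miss; effervesces with carbonate miss
No candidate is consistent with all observations.

none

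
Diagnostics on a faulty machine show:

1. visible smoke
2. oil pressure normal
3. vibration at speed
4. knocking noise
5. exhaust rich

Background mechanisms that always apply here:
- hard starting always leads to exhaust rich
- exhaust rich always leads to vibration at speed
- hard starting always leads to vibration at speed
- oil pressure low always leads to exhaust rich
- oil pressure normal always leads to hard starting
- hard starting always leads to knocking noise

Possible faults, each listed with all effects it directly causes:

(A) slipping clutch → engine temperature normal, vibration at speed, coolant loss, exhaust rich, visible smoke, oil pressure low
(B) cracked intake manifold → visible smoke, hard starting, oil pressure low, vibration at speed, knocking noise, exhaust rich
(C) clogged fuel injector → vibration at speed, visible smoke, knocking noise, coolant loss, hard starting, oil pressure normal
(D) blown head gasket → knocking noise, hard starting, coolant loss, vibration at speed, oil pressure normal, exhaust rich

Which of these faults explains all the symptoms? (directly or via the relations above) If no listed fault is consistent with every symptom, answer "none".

For each candidate, compare predicted effects to what was observed:
(A) slipping clutch — fails on oil pressure normal, knocking noise (predicts oil pressure low, not oil pressure normal)
(B) cracked intake manifold — fails on oil pressure normal (predicts oil pressure low, not oil pressure normal)
(C) clogged fuel injector — accounts for every observation (exhaust rich by hard starting → exhaust rich)
(D) blown head gasket — does not account for visible smoke
Only (C) is consistent with every observation.

C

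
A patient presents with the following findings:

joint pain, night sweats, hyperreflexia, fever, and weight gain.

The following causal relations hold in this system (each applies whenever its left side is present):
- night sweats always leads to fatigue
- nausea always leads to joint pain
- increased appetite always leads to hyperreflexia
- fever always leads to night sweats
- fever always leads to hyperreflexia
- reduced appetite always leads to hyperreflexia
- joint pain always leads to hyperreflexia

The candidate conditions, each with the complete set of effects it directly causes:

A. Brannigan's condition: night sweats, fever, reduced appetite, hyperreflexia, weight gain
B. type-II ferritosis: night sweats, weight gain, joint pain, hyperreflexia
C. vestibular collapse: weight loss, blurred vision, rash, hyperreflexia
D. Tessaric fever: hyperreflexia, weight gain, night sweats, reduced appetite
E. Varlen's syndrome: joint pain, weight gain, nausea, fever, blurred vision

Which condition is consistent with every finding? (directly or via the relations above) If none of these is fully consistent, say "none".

E

For each candidate, compare predicted effects to what was observed:
(A) Brannigan's condition — joint pain NO; night sweats yes; hyperreflexia yes; fever yes; weight gain yes
(B) type-II ferritosis — joint pain yes; night sweats yes; hyperreflexia yes; fever NO; weight gain yes
(C) vestibular collapse — joint pain NO; night sweats NO; hyperreflexia yes; fever NO; weight gain NO
(D) Tessaric fever — joint pain NO; night sweats yes; hyperreflexia yes; fever NO; weight gain yes
(E) Varlen's syndrome — joint pain yes; night sweats yes (via fever → night sweats); hyperreflexia yes (via fever → hyperreflexia); fever yes; weight gain yes
Only (E) is consistent with every observation.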